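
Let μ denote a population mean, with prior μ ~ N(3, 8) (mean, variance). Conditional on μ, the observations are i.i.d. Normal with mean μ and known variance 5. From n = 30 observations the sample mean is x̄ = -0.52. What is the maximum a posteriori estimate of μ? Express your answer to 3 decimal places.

μ̂_MAP = -0.448

n = 30, x̄ = -0.52.
For a Normal prior and Normal likelihood with known variance, the posterior is Normal; its mode equals its mean, the precision-weighted average.
Prior precision 1/σ₀² = 1/8 = 0.125; data precision n/σ² = 30/5 = 6.
μ̂ = (0.125·3 + 6·(-0.52)) / (0.125 + 6) = (-2.745)/6.125 = -549/1225 ≈ -0.448.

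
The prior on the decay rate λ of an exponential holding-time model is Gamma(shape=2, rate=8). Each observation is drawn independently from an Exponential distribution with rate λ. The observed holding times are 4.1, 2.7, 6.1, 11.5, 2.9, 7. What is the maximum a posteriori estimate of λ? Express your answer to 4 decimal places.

The Exponential(rate=λ) likelihood is ∝ λ^n e^(−λΣtᵢ). Here n = 6 and Σtᵢ = 4.1 + 2.7 + 6.1 + 11.5 + 2.9 + 7 = 34.3.
Posterior ∝ λe^(−8λ) · λ^6e^(−34.3λ) = λ^7e^(−42.3λ), i.e. Gamma(8, 42.3).
Mode = (a−1)/b = 7/42.3 ≈ 0.1655.

λ̂_MAP = 0.1655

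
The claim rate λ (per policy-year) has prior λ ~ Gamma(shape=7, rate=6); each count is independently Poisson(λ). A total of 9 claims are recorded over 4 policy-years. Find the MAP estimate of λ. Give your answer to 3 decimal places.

Σxᵢ = 9, n = 4.
Posterior ∝ λ^6e^(−6λ) · λ^9e^(−4λ) = λ^15e^(−10λ), i.e. Gamma(shape=16, rate=10).
The mode of a Gamma(a, b) with a ≥ 1 (shape–rate) is (a−1)/b = 15/10 ≈ 1.500.

λ̂_MAP = 1.500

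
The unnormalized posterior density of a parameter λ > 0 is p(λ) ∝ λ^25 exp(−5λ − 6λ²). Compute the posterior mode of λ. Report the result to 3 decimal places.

ℓ'(λ) = 25/λ − 5 − 12λ. Setting this to zero and multiplying by λ: 12λ² + 5λ − 25 = 0.
λ = (−5 + √(5² + 4·12·25)) / (2·12) = (−5 + √1225) / 24 = (−5 + 35)/24 = 5/4.
ℓ''(λ) = −25/λ² − 12 < 0, confirming a maximum.

λ̂_MAP = 1.250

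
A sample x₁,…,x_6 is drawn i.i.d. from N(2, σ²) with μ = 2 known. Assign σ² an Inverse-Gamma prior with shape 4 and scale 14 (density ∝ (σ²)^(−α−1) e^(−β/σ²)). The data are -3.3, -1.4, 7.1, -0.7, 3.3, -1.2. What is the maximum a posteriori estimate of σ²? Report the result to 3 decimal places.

Sum of squared deviations about the known mean: SS = (-3.3−2)² + (-1.4−2)² + (7.1−2)² + (-0.7−2)² + (3.3−2)² + (-1.2−2)² = 84.88.
The Normal likelihood contributes (σ²)^(−n/2) exp(−SS/(2σ²)), so the posterior is Inverse-Gamma(α + n/2, β + SS/2) = Inverse-Gamma(7, 56.44).
The mode of Inverse-Gamma(a, b) is b/(a+1) = 56.44/8 ≈ 7.055.

σ̂²_MAP = 7.055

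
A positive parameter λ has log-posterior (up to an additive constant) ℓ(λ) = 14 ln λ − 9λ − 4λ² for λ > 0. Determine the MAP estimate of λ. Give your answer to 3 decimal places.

ℓ'(λ) = 14/λ − 9 − 8λ. Setting this to zero and multiplying by λ: 8λ² + 9λ − 14 = 0.
λ = (−9 + √(9² + 4·8·14)) / (2·8) = (−9 + √529) / 16 = (−9 + 23)/16 = 7/8.
ℓ''(λ) = −14/λ² − 8 < 0, confirming a maximum.

λ̂_MAP = 0.875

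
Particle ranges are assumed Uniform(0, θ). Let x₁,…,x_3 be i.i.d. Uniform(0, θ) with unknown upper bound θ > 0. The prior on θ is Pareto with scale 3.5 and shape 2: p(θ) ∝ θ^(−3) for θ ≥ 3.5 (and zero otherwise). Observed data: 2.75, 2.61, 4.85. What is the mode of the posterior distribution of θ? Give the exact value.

The Uniform(0, θ) likelihood is θ^(−n) for θ ≥ max(xᵢ), zero otherwise. Here max(xᵢ) = 4.85.
Posterior ∝ θ^(−3) · θ^(−3) = θ^(−6) on θ ≥ max(3.5, 4.85) = 4.85.
This density is strictly decreasing in θ, so the posterior mode lies at the lower boundary of the support.

θ̂_MAP = 4.85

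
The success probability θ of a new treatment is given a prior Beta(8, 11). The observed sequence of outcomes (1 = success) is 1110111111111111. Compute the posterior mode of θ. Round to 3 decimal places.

Prior: Beta(8, 11).
Data: 15 successes in 16 trials (from the sequence). The binomial likelihood contributes θ^15(1−θ)^1, so the posterior is Beta(8+15, 11+1) = Beta(23, 12).
For Beta(a, b) with a, b > 1 the mode is (a−1)/(a+b−2) = 22/33 ≈ 0.667.

θ̂_MAP = 0.667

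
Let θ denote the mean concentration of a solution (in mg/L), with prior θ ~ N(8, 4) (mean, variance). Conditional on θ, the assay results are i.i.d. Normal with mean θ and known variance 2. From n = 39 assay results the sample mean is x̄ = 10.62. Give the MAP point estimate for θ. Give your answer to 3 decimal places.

θ̂_MAP = 10.587

n = 39, x̄ = 10.62.
For a Normal prior and Normal likelihood with known variance, the posterior is Normal; its mode equals its mean, the precision-weighted average.
Prior precision 1/σ₀² = 1/4 = 0.25; data precision n/σ² = 39/2 = 19.5.
θ̂ = (0.25·8 + 19.5·10.62) / (0.25 + 19.5) = 209.09/19.75 = 20909/1975 ≈ 10.587.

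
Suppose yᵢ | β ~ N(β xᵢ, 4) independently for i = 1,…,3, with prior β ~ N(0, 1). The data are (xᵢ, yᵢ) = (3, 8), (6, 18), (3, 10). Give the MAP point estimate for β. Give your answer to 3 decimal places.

log p(β | y) = −Σ(yᵢ − βxᵢ)²/(2·4) − β²/(2·1) + const.
Setting the derivative to zero: Σxᵢ(yᵢ − βxᵢ)/4 − β/1 = 0, so β = Σxᵢyᵢ / (Σxᵢ² + σ²/τ²).
Σxᵢyᵢ = 3·8 + 6·18 + 3·10 = 162; Σxᵢ² = 54; σ²/τ² = 4.
β̂_MAP = 162 / (54 + 4) = 162/58 ≈ 2.793.

β̂_MAP = 2.793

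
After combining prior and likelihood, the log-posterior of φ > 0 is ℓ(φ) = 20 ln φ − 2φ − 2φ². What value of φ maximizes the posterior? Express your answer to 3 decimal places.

ℓ'(φ) = 20/φ − 2 − 4φ. Setting this to zero and multiplying by φ: 4φ² + 2φ − 20 = 0.
φ = (−2 + √(2² + 4·4·20)) / (2·4) = (−2 + √324) / 8 = (−2 + 18)/8 = 2.
ℓ''(φ) = −20/φ² − 4 < 0, confirming a maximum.

φ̂_MAP = 2.000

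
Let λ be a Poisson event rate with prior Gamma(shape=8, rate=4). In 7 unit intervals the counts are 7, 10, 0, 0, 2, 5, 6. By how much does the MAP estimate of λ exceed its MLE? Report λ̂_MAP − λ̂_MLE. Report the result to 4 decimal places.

Σxᵢ = 30. Posterior is Gamma(38, 11); MAP = (38−1)/11 = 37/11 ≈ 3.36364.
MLE = x̄ = 30/7 ≈ 4.28571.
Difference = 37/11 − 30/7 = -71/77 ≈ -0.9221.

MAP − MLE = -0.9221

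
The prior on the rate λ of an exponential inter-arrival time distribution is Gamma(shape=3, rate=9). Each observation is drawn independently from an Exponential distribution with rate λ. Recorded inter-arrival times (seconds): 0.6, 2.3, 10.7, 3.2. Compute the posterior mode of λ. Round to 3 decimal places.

The Exponential(rate=λ) likelihood is ∝ λ^n e^(−λΣtᵢ). Here n = 4 and Σtᵢ = 0.6 + 2.3 + 10.7 + 3.2 = 16.8.
Posterior ∝ λ^2e^(−9λ) · λ^4e^(−16.8λ) = λ^6e^(−25.8λ), i.e. Gamma(7, 25.8).
Mode = (a−1)/b = 6/25.8 ≈ 0.233.

λ̂_MAP = 0.233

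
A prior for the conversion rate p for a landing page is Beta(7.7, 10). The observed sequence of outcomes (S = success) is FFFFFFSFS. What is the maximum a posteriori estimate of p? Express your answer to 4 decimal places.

p̂_MAP = 0.3522

Prior: Beta(7.7, 10).
Data: 2 successes in 9 trials (from the sequence). The binomial likelihood contributes p^2(1−p)^7, so the posterior is Beta(7.7+2, 10+7) = Beta(9.7, 17).
For Beta(a, b) with a, b > 1 the mode is (a−1)/(a+b−2) = 8.7/24.7 ≈ 0.3522.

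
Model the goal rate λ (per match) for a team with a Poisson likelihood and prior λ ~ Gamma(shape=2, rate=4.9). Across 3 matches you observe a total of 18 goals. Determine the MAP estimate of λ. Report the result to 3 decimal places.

Σxᵢ = 18, n = 3.
Posterior ∝ λe^(−4.9λ) · λ^18e^(−3λ) = λ^19e^(−7.9λ), i.e. Gamma(shape=20, rate=7.9).
The mode of a Gamma(a, b) with a ≥ 1 (shape–rate) is (a−1)/b = 19/7.9 ≈ 2.405.

λ̂_MAP = 2.405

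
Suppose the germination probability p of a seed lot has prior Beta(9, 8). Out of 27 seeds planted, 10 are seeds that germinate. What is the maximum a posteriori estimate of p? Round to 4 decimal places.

p̂_MAP = 0.4286

Prior: Beta(9, 8).
Data: 10 successes in 27 trials. The binomial likelihood contributes p^10(1−p)^17, so the posterior is Beta(9+10, 8+17) = Beta(19, 25).
For Beta(a, b) with a, b > 1 the mode is (a−1)/(a+b−2) = 18/42 ≈ 0.4286.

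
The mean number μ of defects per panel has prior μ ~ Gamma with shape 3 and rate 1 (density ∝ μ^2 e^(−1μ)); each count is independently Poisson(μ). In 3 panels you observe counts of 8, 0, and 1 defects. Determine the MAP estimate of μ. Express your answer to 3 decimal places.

μ̂_MAP = 2.750

Σxᵢ = 8+0+1 = 9, with n = 3.
Posterior ∝ μ^2e^(−1μ) · μ^9e^(−3μ) = μ^11e^(−4μ), i.e. Gamma(shape=12, rate=4).
The mode of a Gamma(a, b) with a ≥ 1 (shape–rate) is (a−1)/b = 11/4 ≈ 2.750.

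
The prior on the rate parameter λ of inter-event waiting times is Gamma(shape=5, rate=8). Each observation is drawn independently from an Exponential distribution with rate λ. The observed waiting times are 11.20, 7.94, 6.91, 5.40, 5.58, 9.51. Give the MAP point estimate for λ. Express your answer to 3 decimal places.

The Exponential(rate=λ) likelihood is ∝ λ^n e^(−λΣtᵢ). Here n = 6 and Σtᵢ = 11.20 + 7.94 + 6.91 + 5.40 + 5.58 + 9.51 = 46.54.
Posterior ∝ λ^4e^(−8λ) · λ^6e^(−46.54λ) = λ^10e^(−54.54λ), i.e. Gamma(11, 54.54).
Mode = (a−1)/b = 10/54.54 ≈ 0.183.

λ̂_MAP = 0.183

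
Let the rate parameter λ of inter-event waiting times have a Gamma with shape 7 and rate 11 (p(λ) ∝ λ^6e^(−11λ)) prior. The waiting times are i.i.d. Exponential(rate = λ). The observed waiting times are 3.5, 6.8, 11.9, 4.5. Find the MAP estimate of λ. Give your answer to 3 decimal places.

The Exponential(rate=λ) likelihood is ∝ λ^n e^(−λΣtᵢ). Here n = 4 and Σtᵢ = 3.5 + 6.8 + 11.9 + 4.5 = 26.7.
Posterior ∝ λ^6e^(−11λ) · λ^4e^(−26.7λ) = λ^10e^(−37.7λ), i.e. Gamma(11, 37.7).
Mode = (a−1)/b = 10/37.7 ≈ 0.265.

λ̂_MAP = 0.265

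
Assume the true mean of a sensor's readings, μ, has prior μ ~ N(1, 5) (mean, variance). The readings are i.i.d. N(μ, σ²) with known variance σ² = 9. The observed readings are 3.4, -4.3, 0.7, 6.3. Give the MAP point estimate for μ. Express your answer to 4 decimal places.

μ̂_MAP = 1.3621

n = 4; x̄ = (3.4 + (-4.3) + 0.7 + 6.3)/4 = 6.1/4 = 1.525.
For a Normal prior and Normal likelihood with known variance, the posterior is Normal; its mode equals its mean, the precision-weighted average.
Prior precision 1/σ₀² = 1/5 = 0.2; data precision n/σ² = 4/9.
μ̂ = (0.2·1 + (4/9)·1.525) / (0.2 + 4/9) = (79/90)/(29/45) = 79/58 ≈ 1.3621.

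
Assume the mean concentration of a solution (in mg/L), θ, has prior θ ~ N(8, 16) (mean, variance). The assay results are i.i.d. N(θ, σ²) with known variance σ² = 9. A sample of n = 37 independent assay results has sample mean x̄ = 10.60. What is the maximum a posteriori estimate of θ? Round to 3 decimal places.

θ̂_MAP = 10.561

n = 37, x̄ = 10.60.
For a Normal prior and Normal likelihood with known variance, the posterior is Normal; its mode equals its mean, the precision-weighted average.
Prior precision 1/σ₀² = 1/16 = 0.0625; data precision n/σ² = 37/9.
θ̂ = (0.0625·8 + (37/9)·10.6) / (0.0625 + 37/9) = (3967/90)/(601/144) = 31736/3005 ≈ 10.561.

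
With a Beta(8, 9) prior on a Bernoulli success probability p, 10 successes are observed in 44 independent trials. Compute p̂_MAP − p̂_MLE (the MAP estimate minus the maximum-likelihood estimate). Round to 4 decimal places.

Posterior is Beta(18, 43); MAP = (18−1)/(61−2) = 17/59 ≈ 0.28814.
MLE ignores the prior: p̂_MLE = k/n = 10/44 ≈ 0.22727.
Difference = 17/59 − 10/44 = 79/1298 ≈ 0.0609.

MAP − MLE = 0.0609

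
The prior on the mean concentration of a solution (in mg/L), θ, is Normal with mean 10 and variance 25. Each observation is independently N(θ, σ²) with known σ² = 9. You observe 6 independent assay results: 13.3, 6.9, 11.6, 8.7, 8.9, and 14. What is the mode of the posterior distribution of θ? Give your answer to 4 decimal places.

n = 6; x̄ = (13.3 + 6.9 + 11.6 + 8.7 + 8.9 + 14)/6 = 63.4/6 = 317/30 ≈ 10.5667.
For a Normal prior and Normal likelihood with known variance, the posterior is Normal; its mode equals its mean, the precision-weighted average.
Prior precision 1/σ₀² = 1/25 = 0.04; data precision n/σ² = 6/9 = 2/3.
θ̂ = (0.04·10 + (2/3)·(317/30)) / (0.04 + 2/3) = (67/9)/(53/75) = 1675/159 ≈ 10.5346.

θ̂_MAP = 10.5346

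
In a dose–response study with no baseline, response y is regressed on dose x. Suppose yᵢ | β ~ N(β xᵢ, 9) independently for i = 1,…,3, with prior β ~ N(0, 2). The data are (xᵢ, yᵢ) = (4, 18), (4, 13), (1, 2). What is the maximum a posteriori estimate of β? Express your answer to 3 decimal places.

log p(β | y) = −Σ(yᵢ − βxᵢ)²/(2·9) − β²/(2·2) + const.
Setting the derivative to zero: Σxᵢ(yᵢ − βxᵢ)/9 − β/2 = 0, so β = Σxᵢyᵢ / (Σxᵢ² + σ²/τ²).
Σxᵢyᵢ = 4·18 + 4·13 + 1·2 = 126; Σxᵢ² = 33; σ²/τ² = 4.5.
β̂_MAP = 126 / (33 + 4.5) = 126/37.5 ≈ 3.360.

β̂_MAP = 3.360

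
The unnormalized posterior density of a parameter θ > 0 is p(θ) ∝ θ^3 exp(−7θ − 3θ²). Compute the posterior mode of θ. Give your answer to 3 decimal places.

θ̂_MAP = 0.333

ℓ'(θ) = 3/θ − 7 − 6θ. Setting this to zero and multiplying by θ: 6θ² + 7θ − 3 = 0.
θ = (−7 + √(7² + 4·6·3)) / (2·6) = (−7 + √121) / 12 = (−7 + 11)/12 = 1/3.
ℓ''(θ) = −3/θ² − 6 < 0, confirming a maximum.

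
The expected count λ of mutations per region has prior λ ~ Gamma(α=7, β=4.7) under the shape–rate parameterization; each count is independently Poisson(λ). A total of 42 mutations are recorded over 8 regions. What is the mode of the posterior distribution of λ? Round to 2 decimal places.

λ̂_MAP = 3.78

Σxᵢ = 42, n = 8.
Posterior ∝ λ^6e^(−4.7λ) · λ^42e^(−8λ) = λ^48e^(−12.7λ), i.e. Gamma(shape=49, rate=12.7).
The mode of a Gamma(a, b) with a ≥ 1 (shape–rate) is (a−1)/b = 48/12.7 ≈ 3.78.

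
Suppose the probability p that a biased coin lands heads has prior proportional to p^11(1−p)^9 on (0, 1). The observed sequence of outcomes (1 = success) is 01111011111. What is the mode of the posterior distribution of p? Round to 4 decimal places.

The prior density ∝ p^11(1−p)^9 is the kernel of Beta(12, 10).
Data: 9 successes in 11 trials (from the sequence). The binomial likelihood contributes p^9(1−p)^2, so the posterior is Beta(12+9, 10+2) = Beta(21, 12).
For Beta(a, b) with a, b > 1 the mode is (a−1)/(a+b−2) = 20/31 ≈ 0.6452.

p̂_MAP = 0.6452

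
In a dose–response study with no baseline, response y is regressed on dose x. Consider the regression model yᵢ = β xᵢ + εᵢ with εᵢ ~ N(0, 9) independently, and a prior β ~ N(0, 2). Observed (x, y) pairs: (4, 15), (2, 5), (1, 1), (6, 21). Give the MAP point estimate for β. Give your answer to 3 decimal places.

log p(β | y) = −Σ(yᵢ − βxᵢ)²/(2·9) − β²/(2·2) + const.
Setting the derivative to zero: Σxᵢ(yᵢ − βxᵢ)/9 − β/2 = 0, so β = Σxᵢyᵢ / (Σxᵢ² + σ²/τ²).
Σxᵢyᵢ = 4·15 + 2·5 + 1·1 + 6·21 = 197; Σxᵢ² = 57; σ²/τ² = 4.5.
β̂_MAP = 197 / (57 + 4.5) = 197/61.5 ≈ 3.203.

β̂_MAP = 3.203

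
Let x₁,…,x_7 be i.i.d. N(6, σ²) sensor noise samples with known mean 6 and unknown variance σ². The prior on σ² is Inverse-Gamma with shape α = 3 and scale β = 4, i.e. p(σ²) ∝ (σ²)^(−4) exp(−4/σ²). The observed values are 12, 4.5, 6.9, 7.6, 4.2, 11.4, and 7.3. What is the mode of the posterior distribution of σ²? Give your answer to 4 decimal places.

σ̂²_MAP = 5.5807

Sum of squared deviations about the known mean: SS = (12−6)² + (4.5−6)² + (6.9−6)² + (7.6−6)² + (4.2−6)² + (11.4−6)² + (7.3−6)² = 75.71.
The Normal likelihood contributes (σ²)^(−n/2) exp(−SS/(2σ²)), so the posterior is Inverse-Gamma(α + n/2, β + SS/2) = Inverse-Gamma(6.5, 41.855).
The mode of Inverse-Gamma(a, b) is b/(a+1) = 41.855/7.5 ≈ 5.5807.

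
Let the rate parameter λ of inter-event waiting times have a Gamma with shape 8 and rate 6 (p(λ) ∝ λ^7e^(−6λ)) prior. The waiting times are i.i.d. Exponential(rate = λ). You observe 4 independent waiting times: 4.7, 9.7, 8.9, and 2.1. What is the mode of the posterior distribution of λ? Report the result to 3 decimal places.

The Exponential(rate=λ) likelihood is ∝ λ^n e^(−λΣtᵢ). Here n = 4 and Σtᵢ = 4.7 + 9.7 + 8.9 + 2.1 = 25.4.
Posterior ∝ λ^7e^(−6λ) · λ^4e^(−25.4λ) = λ^11e^(−31.4λ), i.e. Gamma(12, 31.4).
Mode = (a−1)/b = 11/31.4 ≈ 0.350.

λ̂_MAP = 0.350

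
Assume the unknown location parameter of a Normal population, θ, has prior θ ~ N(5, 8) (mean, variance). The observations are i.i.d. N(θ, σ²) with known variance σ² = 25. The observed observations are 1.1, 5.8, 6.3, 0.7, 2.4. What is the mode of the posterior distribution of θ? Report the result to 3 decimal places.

θ̂_MAP = 3.929

n = 5; x̄ = (1.1 + 5.8 + 6.3 + 0.7 + 2.4)/5 = 16.3/5 = 3.26.
For a Normal prior and Normal likelihood with known variance, the posterior is Normal; its mode equals its mean, the precision-weighted average.
Prior precision 1/σ₀² = 1/8 = 0.125; data precision n/σ² = 5/25 = 0.2.
θ̂ = (0.125·5 + 0.2·3.26) / (0.125 + 0.2) = 1.277/0.325 = 1277/325 ≈ 3.929.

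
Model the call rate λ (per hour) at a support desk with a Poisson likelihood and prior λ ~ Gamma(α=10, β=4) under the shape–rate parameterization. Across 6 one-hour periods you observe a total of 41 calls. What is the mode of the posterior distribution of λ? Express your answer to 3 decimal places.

λ̂_MAP = 5.000

Σxᵢ = 41, n = 6.
Posterior ∝ λ^9e^(−4λ) · λ^41e^(−6λ) = λ^50e^(−10λ), i.e. Gamma(shape=51, rate=10).
The mode of a Gamma(a, b) with a ≥ 1 (shape–rate) is (a−1)/b = 50/10 ≈ 5.000.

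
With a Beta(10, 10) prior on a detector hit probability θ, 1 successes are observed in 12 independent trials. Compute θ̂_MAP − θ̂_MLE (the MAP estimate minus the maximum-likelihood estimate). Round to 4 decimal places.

MAP − MLE = 0.2500

Posterior is Beta(11, 21); MAP = (11−1)/(32−2) = 10/30 ≈ 0.33333.
MLE ignores the prior: θ̂_MLE = k/n = 1/12 ≈ 0.08333.
Difference = 10/30 − 1/12 = 1/4 ≈ 0.2500.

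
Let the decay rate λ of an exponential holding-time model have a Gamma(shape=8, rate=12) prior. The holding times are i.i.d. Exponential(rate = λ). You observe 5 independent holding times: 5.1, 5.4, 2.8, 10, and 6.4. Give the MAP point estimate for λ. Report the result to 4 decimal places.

λ̂_MAP = 0.2878

The Exponential(rate=λ) likelihood is ∝ λ^n e^(−λΣtᵢ). Here n = 5 and Σtᵢ = 5.1 + 5.4 + 2.8 + 10 + 6.4 = 29.7.
Posterior ∝ λ^7e^(−12λ) · λ^5e^(−29.7λ) = λ^12e^(−41.7λ), i.e. Gamma(13, 41.7).
Mode = (a−1)/b = 12/41.7 ≈ 0.2878.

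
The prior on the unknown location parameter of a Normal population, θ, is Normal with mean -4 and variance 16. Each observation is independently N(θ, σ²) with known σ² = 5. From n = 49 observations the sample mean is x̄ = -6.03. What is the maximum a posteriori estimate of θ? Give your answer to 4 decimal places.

θ̂_MAP = -6.0171

n = 49, x̄ = -6.03.
For a Normal prior and Normal likelihood with known variance, the posterior is Normal; its mode equals its mean, the precision-weighted average.
Prior precision 1/σ₀² = 1/16 = 0.0625; data precision n/σ² = 49/5 = 9.8.
θ̂ = (0.0625·(-4) + 9.8·(-6.03)) / (0.0625 + 9.8) = (-59.344)/9.8625 = -118688/19725 ≈ -6.0171.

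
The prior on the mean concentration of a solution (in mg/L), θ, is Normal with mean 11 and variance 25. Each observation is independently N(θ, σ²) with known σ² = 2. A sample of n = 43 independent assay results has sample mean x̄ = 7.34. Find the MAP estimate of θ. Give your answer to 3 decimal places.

n = 43, x̄ = 7.34.
For a Normal prior and Normal likelihood with known variance, the posterior is Normal; its mode equals its mean, the precision-weighted average.
Prior precision 1/σ₀² = 1/25 = 0.04; data precision n/σ² = 43/2 = 21.5.
θ̂ = (0.04·11 + 21.5·7.34) / (0.04 + 21.5) = 158.25/21.54 = 5275/718 ≈ 7.347.

θ̂_MAP = 7.347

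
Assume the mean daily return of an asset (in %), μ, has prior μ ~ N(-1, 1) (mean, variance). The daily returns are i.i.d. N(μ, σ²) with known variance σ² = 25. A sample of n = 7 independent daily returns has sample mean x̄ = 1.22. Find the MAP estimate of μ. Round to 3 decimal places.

n = 7, x̄ = 1.22.
For a Normal prior and Normal likelihood with known variance, the posterior is Normal; its mode equals its mean, the precision-weighted average.
Prior precision 1/σ₀² = 1/1 = 1; data precision n/σ² = 7/25 = 0.28.
μ̂ = (1·(-1) + 0.28·1.22) / (1 + 0.28) = (-0.6584)/1.28 = -0.514375 ≈ -0.514.

μ̂_MAP = -0.514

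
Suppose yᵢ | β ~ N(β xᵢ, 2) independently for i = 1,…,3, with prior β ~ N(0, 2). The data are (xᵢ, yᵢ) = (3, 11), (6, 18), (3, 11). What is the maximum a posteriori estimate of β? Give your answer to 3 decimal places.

β̂_MAP = 3.164

log p(β | y) = −Σ(yᵢ − βxᵢ)²/(2·2) − β²/(2·2) + const.
Setting the derivative to zero: Σxᵢ(yᵢ − βxᵢ)/2 − β/2 = 0, so β = Σxᵢyᵢ / (Σxᵢ² + σ²/τ²).
Σxᵢyᵢ = 3·11 + 6·18 + 3·11 = 174; Σxᵢ² = 54; σ²/τ² = 1.
β̂_MAP = 174 / (54 + 1) = 174/55 ≈ 3.164.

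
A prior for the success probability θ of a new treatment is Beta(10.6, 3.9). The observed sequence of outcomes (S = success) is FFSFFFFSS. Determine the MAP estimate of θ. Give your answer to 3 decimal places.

θ̂_MAP = 0.586

Prior: Beta(10.6, 3.9).
Data: 3 successes in 9 trials (from the sequence). The binomial likelihood contributes θ^3(1−θ)^6, so the posterior is Beta(10.6+3, 3.9+6) = Beta(13.6, 9.9).
For Beta(a, b) with a, b > 1 the mode is (a−1)/(a+b−2) = 12.6/21.5 ≈ 0.586.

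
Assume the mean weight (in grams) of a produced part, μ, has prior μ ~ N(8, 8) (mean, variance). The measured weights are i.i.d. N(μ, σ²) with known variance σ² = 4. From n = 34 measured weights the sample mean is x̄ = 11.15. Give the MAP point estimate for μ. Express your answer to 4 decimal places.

μ̂_MAP = 11.1043

n = 34, x̄ = 11.15.
For a Normal prior and Normal likelihood with known variance, the posterior is Normal; its mode equals its mean, the precision-weighted average.
Prior precision 1/σ₀² = 1/8 = 0.125; data precision n/σ² = 34/4 = 8.5.
μ̂ = (0.125·8 + 8.5·11.15) / (0.125 + 8.5) = 95.775/8.625 = 1277/115 ≈ 11.1043.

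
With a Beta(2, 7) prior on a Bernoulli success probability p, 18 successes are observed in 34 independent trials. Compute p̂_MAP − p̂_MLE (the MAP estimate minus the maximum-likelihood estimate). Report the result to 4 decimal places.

Posterior is Beta(20, 23); MAP = (20−1)/(43−2) = 19/41 ≈ 0.46341.
MLE ignores the prior: p̂_MLE = k/n = 18/34 ≈ 0.52941.
Difference = 19/41 − 18/34 = -46/697 ≈ -0.0660.

MAP − MLE = -0.0660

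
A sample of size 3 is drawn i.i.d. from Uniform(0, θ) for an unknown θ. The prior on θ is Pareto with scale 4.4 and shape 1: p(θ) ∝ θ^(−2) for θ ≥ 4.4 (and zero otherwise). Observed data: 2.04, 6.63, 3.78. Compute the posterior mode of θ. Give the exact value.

θ̂_MAP = 6.63

The Uniform(0, θ) likelihood is θ^(−n) for θ ≥ max(xᵢ), zero otherwise. Here max(xᵢ) = 6.63.
Posterior ∝ θ^(−2) · θ^(−3) = θ^(−5) on θ ≥ max(4.4, 6.63) = 6.63.
This density is strictly decreasing in θ, so the posterior mode lies at the lower boundary of the support.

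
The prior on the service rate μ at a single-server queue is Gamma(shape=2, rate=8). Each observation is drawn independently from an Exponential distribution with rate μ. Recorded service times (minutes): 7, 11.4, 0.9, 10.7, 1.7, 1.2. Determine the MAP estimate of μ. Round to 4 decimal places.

The Exponential(rate=μ) likelihood is ∝ μ^n e^(−μΣtᵢ). Here n = 6 and Σtᵢ = 7 + 11.4 + 0.9 + 10.7 + 1.7 + 1.2 = 32.9.
Posterior ∝ μe^(−8μ) · μ^6e^(−32.9μ) = μ^7e^(−40.9μ), i.e. Gamma(8, 40.9).
Mode = (a−1)/b = 7/40.9 ≈ 0.1711.

μ̂_MAP = 0.1711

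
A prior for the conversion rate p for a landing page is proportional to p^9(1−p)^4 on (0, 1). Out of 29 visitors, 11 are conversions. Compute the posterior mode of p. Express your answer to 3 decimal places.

The prior density ∝ p^9(1−p)^4 is the kernel of Beta(10, 5).
Data: 11 successes in 29 trials. The binomial likelihood contributes p^11(1−p)^18, so the posterior is Beta(10+11, 5+18) = Beta(21, 23).
For Beta(a, b) with a, b > 1 the mode is (a−1)/(a+b−2) = 20/42 ≈ 0.476.

p̂_MAP = 0.476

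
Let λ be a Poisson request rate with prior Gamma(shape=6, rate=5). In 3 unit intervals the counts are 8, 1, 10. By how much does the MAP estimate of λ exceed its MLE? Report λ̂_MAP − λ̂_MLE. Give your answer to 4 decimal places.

Σxᵢ = 19. Posterior is Gamma(25, 8); MAP = (25−1)/8 = 24/8 ≈ 3.00000.
MLE = x̄ = 19/3 ≈ 6.33333.
Difference = 24/8 − 19/3 = -10/3 ≈ -3.3333.

MAP − MLE = -3.3333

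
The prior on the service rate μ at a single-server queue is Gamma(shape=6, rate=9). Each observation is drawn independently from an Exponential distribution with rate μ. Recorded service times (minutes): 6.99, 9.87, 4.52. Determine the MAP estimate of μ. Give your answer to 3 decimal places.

μ̂_MAP = 0.263

The Exponential(rate=μ) likelihood is ∝ μ^n e^(−μΣtᵢ). Here n = 3 and Σtᵢ = 6.99 + 9.87 + 4.52 = 21.38.
Posterior ∝ μ^5e^(−9μ) · μ^3e^(−21.38μ) = μ^8e^(−30.38μ), i.e. Gamma(9, 30.38).
Mode = (a−1)/b = 8/30.38 ≈ 0.263.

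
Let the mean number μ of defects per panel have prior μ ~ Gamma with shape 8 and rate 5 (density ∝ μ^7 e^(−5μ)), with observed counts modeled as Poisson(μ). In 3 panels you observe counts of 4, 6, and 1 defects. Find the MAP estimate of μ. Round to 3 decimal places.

μ̂_MAP = 2.250

Σxᵢ = 4+6+1 = 11, with n = 3.
Posterior ∝ μ^7e^(−5μ) · μ^11e^(−3μ) = μ^18e^(−8μ), i.e. Gamma(shape=19, rate=8).
The mode of a Gamma(a, b) with a ≥ 1 (shape–rate) is (a−1)/b = 18/8 ≈ 2.250.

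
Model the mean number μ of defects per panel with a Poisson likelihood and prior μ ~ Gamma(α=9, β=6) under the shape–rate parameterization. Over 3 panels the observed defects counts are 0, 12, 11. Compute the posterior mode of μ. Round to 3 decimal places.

μ̂_MAP = 3.444

Σxᵢ = 0+12+11 = 23, with n = 3.
Posterior ∝ μ^8e^(−6μ) · μ^23e^(−3μ) = μ^31e^(−9μ), i.e. Gamma(shape=32, rate=9).
The mode of a Gamma(a, b) with a ≥ 1 (shape–rate) is (a−1)/b = 31/9 ≈ 3.444.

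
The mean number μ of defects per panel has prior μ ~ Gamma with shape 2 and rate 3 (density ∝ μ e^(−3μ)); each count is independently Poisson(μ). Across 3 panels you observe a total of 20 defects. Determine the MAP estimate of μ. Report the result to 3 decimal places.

μ̂_MAP = 3.500

Σxᵢ = 20, n = 3.
Posterior ∝ μe^(−3μ) · μ^20e^(−3μ) = μ^21e^(−6μ), i.e. Gamma(shape=22, rate=6).
The mode of a Gamma(a, b) with a ≥ 1 (shape–rate) is (a−1)/b = 21/6 ≈ 3.500.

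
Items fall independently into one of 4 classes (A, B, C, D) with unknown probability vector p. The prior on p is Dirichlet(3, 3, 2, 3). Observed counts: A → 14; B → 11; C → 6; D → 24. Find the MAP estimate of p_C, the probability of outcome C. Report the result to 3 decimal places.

The posterior is Dirichlet(αᵢ + nᵢ) = Dirichlet(17, 14, 8, 27).
For a Dirichlet(a₁,…,a_K) with all aᵢ > 1, the mode has j-th component (aⱼ − 1)/(Σaᵢ − K).
Here Σaᵢ = 66 and K = 4, so p_C = (8 − 1)/(66 − 4) = 7/62 ≈ 0.113.

MAP estimate of p_C = 0.113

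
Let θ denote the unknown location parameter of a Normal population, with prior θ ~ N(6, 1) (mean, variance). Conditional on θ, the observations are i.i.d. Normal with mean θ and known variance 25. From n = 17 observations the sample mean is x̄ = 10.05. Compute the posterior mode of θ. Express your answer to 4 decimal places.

n = 17, x̄ = 10.05.
For a Normal prior and Normal likelihood with known variance, the posterior is Normal; its mode equals its mean, the precision-weighted average.
Prior precision 1/σ₀² = 1/1 = 1; data precision n/σ² = 17/25 = 0.68.
θ̂ = (1·6 + 0.68·10.05) / (1 + 0.68) = 12.834/1.68 = 2139/280 ≈ 7.6393.

θ̂_MAP = 7.6393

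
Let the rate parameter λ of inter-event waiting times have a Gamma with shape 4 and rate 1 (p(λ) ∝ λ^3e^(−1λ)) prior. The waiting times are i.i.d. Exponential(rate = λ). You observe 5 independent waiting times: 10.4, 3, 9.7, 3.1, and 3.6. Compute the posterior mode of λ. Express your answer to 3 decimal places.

The Exponential(rate=λ) likelihood is ∝ λ^n e^(−λΣtᵢ). Here n = 5 and Σtᵢ = 10.4 + 3 + 9.7 + 3.1 + 3.6 = 29.8.
Posterior ∝ λ^3e^(−1λ) · λ^5e^(−29.8λ) = λ^8e^(−30.8λ), i.e. Gamma(9, 30.8).
Mode = (a−1)/b = 8/30.8 ≈ 0.260.

λ̂_MAP = 0.260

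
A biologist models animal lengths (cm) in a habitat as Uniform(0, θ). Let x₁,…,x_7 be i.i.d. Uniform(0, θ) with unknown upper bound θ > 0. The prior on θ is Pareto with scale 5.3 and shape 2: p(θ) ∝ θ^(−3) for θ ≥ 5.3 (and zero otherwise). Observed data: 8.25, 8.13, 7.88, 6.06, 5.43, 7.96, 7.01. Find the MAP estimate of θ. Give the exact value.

The Uniform(0, θ) likelihood is θ^(−n) for θ ≥ max(xᵢ), zero otherwise. Here max(xᵢ) = 8.25.
Posterior ∝ θ^(−3) · θ^(−7) = θ^(−10) on θ ≥ max(5.3, 8.25) = 8.25.
This density is strictly decreasing in θ, so the posterior mode lies at the lower boundary of the support.

θ̂_MAP = 8.25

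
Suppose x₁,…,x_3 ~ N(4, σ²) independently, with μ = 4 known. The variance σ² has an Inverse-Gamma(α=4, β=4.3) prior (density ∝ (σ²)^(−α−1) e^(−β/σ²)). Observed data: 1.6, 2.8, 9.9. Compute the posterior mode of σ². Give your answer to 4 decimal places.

Sum of squared deviations about the known mean: SS = (1.6−4)² + (2.8−4)² + (9.9−4)² = 42.01.
The Normal likelihood contributes (σ²)^(−n/2) exp(−SS/(2σ²)), so the posterior is Inverse-Gamma(α + n/2, β + SS/2) = Inverse-Gamma(5.5, 25.305).
The mode of Inverse-Gamma(a, b) is b/(a+1) = 25.305/6.5 ≈ 3.8931.

σ̂²_MAP = 3.8931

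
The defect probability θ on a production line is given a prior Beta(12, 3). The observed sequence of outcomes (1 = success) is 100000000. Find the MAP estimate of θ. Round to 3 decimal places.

θ̂_MAP = 0.545

Prior: Beta(12, 3).
Data: 1 success in 9 trials (from the sequence). The binomial likelihood contributes θ(1−θ)^8, so the posterior is Beta(12+1, 3+8) = Beta(13, 11).
For Beta(a, b) with a, b > 1 the mode is (a−1)/(a+b−2) = 12/22 ≈ 0.545.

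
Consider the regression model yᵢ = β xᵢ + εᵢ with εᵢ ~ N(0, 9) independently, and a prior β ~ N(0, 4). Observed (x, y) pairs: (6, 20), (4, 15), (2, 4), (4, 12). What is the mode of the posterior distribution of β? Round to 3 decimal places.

β̂_MAP = 3.178

log p(β | y) = −Σ(yᵢ − βxᵢ)²/(2·9) − β²/(2·4) + const.
Setting the derivative to zero: Σxᵢ(yᵢ − βxᵢ)/9 − β/4 = 0, so β = Σxᵢyᵢ / (Σxᵢ² + σ²/τ²).
Σxᵢyᵢ = 6·20 + 4·15 + 2·4 + 4·12 = 236; Σxᵢ² = 72; σ²/τ² = 2.25.
β̂_MAP = 236 / (72 + 2.25) = 236/74.25 ≈ 3.178.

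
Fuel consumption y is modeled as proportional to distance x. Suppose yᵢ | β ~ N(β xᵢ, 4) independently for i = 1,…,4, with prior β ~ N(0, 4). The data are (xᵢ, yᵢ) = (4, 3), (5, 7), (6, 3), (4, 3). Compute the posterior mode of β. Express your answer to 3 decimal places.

β̂_MAP = 0.819

log p(β | y) = −Σ(yᵢ − βxᵢ)²/(2·4) − β²/(2·4) + const.
Setting the derivative to zero: Σxᵢ(yᵢ − βxᵢ)/4 − β/4 = 0, so β = Σxᵢyᵢ / (Σxᵢ² + σ²/τ²).
Σxᵢyᵢ = 4·3 + 5·7 + 6·3 + 4·3 = 77; Σxᵢ² = 93; σ²/τ² = 1.
β̂_MAP = 77 / (93 + 1) = 77/94 ≈ 0.819.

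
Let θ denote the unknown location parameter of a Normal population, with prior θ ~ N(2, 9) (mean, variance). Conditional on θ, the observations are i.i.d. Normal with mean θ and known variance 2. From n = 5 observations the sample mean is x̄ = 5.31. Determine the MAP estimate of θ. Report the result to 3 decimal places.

θ̂_MAP = 5.169

n = 5, x̄ = 5.31.
For a Normal prior and Normal likelihood with known variance, the posterior is Normal; its mode equals its mean, the precision-weighted average.
Prior precision 1/σ₀² = 1/9; data precision n/σ² = 5/2 = 2.5.
θ̂ = ((1/9)·2 + 2.5·5.31) / (1/9 + 2.5) = (4859/360)/(47/18) = 4859/940 ≈ 5.169.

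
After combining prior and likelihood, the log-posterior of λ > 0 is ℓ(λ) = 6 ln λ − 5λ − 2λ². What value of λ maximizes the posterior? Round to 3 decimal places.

λ̂_MAP = 0.750

ℓ'(λ) = 6/λ − 5 − 4λ. Setting this to zero and multiplying by λ: 4λ² + 5λ − 6 = 0.
λ = (−5 + √(5² + 4·4·6)) / (2·4) = (−5 + √121) / 8 = (−5 + 11)/8 = 3/4.
ℓ''(λ) = −6/λ² − 4 < 0, confirming a maximum.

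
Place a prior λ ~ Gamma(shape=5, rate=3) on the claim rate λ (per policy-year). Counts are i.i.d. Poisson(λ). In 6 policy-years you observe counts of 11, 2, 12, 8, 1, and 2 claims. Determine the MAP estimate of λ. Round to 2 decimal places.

λ̂_MAP = 4.44

Σxᵢ = 11+2+12+8+1+2 = 36, with n = 6.
Posterior ∝ λ^4e^(−3λ) · λ^36e^(−6λ) = λ^40e^(−9λ), i.e. Gamma(shape=41, rate=9).
The mode of a Gamma(a, b) with a ≥ 1 (shape–rate) is (a−1)/b = 40/9 ≈ 4.44.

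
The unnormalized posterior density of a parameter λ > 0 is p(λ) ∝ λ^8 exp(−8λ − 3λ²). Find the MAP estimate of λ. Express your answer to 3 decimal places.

ℓ'(λ) = 8/λ − 8 − 6λ. Setting this to zero and multiplying by λ: 6λ² + 8λ − 8 = 0.
λ = (−8 + √(8² + 4·6·8)) / (2·6) = (−8 + √256) / 12 = (−8 + 16)/12 = 2/3.
ℓ''(λ) = −8/λ² − 6 < 0, confirming a maximum.

λ̂_MAP = 0.667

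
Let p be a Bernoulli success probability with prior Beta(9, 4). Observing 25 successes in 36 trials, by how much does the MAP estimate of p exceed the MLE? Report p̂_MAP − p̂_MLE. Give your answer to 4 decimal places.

Posterior is Beta(34, 15); MAP = (34−1)/(49−2) = 33/47 ≈ 0.70213.
MLE ignores the prior: p̂_MLE = k/n = 25/36 ≈ 0.69444.
Difference = 33/47 − 25/36 = 13/1692 ≈ 0.0077.

MAP − MLE = 0.0077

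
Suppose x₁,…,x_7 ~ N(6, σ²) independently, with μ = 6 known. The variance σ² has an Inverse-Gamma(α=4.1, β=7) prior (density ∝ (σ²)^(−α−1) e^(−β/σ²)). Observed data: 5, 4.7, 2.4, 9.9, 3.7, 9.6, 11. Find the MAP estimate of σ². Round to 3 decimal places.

σ̂²_MAP = 5.123

Sum of squared deviations about the known mean: SS = (5−6)² + (4.7−6)² + (2.4−6)² + (9.9−6)² + (3.7−6)² + (9.6−6)² + (11−6)² = 74.11.
The Normal likelihood contributes (σ²)^(−n/2) exp(−SS/(2σ²)), so the posterior is Inverse-Gamma(α + n/2, β + SS/2) = Inverse-Gamma(7.6, 44.055).
The mode of Inverse-Gamma(a, b) is b/(a+1) = 44.055/8.6 ≈ 5.123.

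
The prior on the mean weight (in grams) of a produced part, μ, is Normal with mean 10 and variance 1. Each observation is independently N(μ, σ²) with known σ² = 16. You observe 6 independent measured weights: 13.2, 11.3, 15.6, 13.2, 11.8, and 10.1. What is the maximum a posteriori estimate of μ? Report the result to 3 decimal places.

n = 6; x̄ = (13.2 + 11.3 + 15.6 + 13.2 + 11.8 + 10.1)/6 = 75.2/6 = 188/15 ≈ 12.5333.
For a Normal prior and Normal likelihood with known variance, the posterior is Normal; its mode equals its mean, the precision-weighted average.
Prior precision 1/σ₀² = 1/1 = 1; data precision n/σ² = 6/16 = 0.375.
μ̂ = (1·10 + 0.375·(188/15)) / (1 + 0.375) = 14.7/1.375 = 588/55 ≈ 10.691.

μ̂_MAP = 10.691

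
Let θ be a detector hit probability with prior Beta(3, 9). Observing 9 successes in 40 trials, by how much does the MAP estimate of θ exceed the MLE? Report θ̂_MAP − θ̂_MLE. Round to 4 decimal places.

MAP − MLE = -0.0050

Posterior is Beta(12, 40); MAP = (12−1)/(52−2) = 11/50 ≈ 0.22000.
MLE ignores the prior: θ̂_MLE = k/n = 9/40 ≈ 0.22500.
Difference = 11/50 − 9/40 = -1/200 ≈ -0.0050.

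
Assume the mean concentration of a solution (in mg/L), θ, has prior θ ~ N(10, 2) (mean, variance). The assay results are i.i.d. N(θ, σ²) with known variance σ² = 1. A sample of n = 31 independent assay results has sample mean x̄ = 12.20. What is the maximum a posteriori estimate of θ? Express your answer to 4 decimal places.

n = 31, x̄ = 12.20.
For a Normal prior and Normal likelihood with known variance, the posterior is Normal; its mode equals its mean, the precision-weighted average.
Prior precision 1/σ₀² = 1/2 = 0.5; data precision n/σ² = 31/1 = 31.
θ̂ = (0.5·10 + 31·12.2) / (0.5 + 31) = 383.2/31.5 = 3832/315 ≈ 12.1651.

θ̂_MAP = 12.1651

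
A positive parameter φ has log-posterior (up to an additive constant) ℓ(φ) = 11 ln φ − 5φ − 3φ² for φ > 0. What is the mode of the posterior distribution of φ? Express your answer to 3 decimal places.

ℓ'(φ) = 11/φ − 5 − 6φ. Setting this to zero and multiplying by φ: 6φ² + 5φ − 11 = 0.
φ = (−5 + √(5² + 4·6·11)) / (2·6) = (−5 + √289) / 12 = (−5 + 17)/12 = 1.
ℓ''(φ) = −11/φ² − 6 < 0, confirming a maximum.

φ̂_MAP = 1.000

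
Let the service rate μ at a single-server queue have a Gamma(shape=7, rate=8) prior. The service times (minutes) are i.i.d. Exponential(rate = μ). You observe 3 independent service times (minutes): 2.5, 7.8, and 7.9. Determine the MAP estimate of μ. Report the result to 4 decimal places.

μ̂_MAP = 0.3435

The Exponential(rate=μ) likelihood is ∝ μ^n e^(−μΣtᵢ). Here n = 3 and Σtᵢ = 2.5 + 7.8 + 7.9 = 18.2.
Posterior ∝ μ^6e^(−8μ) · μ^3e^(−18.2μ) = μ^9e^(−26.2μ), i.e. Gamma(10, 26.2).
Mode = (a−1)/b = 9/26.2 ≈ 0.3435.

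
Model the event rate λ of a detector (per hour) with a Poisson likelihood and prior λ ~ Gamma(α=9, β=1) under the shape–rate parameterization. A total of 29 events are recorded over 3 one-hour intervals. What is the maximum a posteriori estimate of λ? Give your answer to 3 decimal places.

Σxᵢ = 29, n = 3.
Posterior ∝ λ^8e^(−1λ) · λ^29e^(−3λ) = λ^37e^(−4λ), i.e. Gamma(shape=38, rate=4).
The mode of a Gamma(a, b) with a ≥ 1 (shape–rate) is (a−1)/b = 37/4 ≈ 9.250.

λ̂_MAP = 9.250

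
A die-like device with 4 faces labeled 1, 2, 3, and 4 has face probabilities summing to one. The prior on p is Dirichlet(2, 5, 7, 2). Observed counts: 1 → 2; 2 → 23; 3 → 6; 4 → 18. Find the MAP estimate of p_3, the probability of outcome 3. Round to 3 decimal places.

The posterior is Dirichlet(αᵢ + nᵢ) = Dirichlet(4, 28, 13, 20).
For a Dirichlet(a₁,…,a_K) with all aᵢ > 1, the mode has j-th component (aⱼ − 1)/(Σaᵢ − K).
Here Σaᵢ = 65 and K = 4, so p_3 = (13 − 1)/(65 − 4) = 12/61 ≈ 0.197.

MAP estimate: 0.197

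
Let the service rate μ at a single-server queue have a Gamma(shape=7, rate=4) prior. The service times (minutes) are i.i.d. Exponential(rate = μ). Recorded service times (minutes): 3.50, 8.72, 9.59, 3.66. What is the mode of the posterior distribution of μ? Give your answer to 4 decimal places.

The Exponential(rate=μ) likelihood is ∝ μ^n e^(−μΣtᵢ). Here n = 4 and Σtᵢ = 3.50 + 8.72 + 9.59 + 3.66 = 25.47.
Posterior ∝ μ^6e^(−4μ) · μ^4e^(−25.47μ) = μ^10e^(−29.47μ), i.e. Gamma(11, 29.47).
Mode = (a−1)/b = 10/29.47 ≈ 0.3393.

μ̂_MAP = 0.3393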